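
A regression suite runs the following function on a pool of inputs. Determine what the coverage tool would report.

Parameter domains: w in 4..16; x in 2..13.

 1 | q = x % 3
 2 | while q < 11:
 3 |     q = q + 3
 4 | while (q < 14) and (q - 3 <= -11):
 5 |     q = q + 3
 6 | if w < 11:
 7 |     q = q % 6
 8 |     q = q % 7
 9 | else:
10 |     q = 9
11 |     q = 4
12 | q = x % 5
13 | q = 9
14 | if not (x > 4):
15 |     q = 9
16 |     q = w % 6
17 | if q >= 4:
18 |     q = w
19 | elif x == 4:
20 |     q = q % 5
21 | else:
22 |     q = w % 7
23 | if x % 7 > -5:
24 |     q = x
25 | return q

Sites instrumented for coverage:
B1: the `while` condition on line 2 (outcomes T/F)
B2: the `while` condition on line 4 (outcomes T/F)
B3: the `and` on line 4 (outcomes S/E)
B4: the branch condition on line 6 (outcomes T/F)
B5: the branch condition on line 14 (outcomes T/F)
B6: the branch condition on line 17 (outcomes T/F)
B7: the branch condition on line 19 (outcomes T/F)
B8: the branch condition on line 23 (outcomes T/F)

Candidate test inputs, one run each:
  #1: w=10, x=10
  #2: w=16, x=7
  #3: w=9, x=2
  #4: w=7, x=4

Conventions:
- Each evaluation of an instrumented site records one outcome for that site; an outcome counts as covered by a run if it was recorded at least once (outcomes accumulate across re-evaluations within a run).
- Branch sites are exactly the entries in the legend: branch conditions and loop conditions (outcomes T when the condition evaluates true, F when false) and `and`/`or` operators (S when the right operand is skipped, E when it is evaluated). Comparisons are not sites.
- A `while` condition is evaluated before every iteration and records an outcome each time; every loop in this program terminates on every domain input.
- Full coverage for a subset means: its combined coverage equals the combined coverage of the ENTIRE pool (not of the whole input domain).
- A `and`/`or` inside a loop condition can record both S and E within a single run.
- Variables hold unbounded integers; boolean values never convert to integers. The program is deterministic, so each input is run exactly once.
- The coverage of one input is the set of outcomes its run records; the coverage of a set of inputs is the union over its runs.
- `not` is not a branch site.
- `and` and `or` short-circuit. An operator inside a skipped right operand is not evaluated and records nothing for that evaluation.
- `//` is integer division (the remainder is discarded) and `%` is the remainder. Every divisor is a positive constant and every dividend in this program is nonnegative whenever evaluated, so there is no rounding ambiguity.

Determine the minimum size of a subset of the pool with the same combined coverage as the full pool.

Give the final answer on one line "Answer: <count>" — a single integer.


test 1 (w=10, x=10) fires B1->T, B1->T, B1->T, B1->T, B1->F, B3->E, B2->F, B4->T, B5->F, B6->T, B8->T; hits B1=T, B1=F, B2=F, B3=E, B4=T, B5=F, B6=T, B8=T
test 2 (w=16, x=7) fires B1->T, B1->T, B1->T, B1->T, B1->F, B3->E, B2->F, B4->F, B5->F, B6->T, B8->T; hits B1=T, B1=F, B2=F, B3=E, B4=F, B5=F, B6=T, B8=T
test 3 (w=9, x=2) fires B1->T, B1->T, B1->T, B1->F, B3->E, B2->F, B4->T, B5->T, B6->F, B7->F, B8->T; hits B1=T, B1=F, B2=F, B3=E, B4=T, B5=T, B6=F, B7=F, B8=T
test 4 (w=7, x=4) fires B1->T, B1->T, B1->T, B1->T, B1->F, B3->E, B2->F, B4->T, B5->T, B6->F, B7->T, B8->T; hits B1=T, B1=F, B2=F, B3=E, B4=T, B5=T, B6=F, B7=T, B8=T
together the pool reaches 13 outcomes: B1=T, B1=F, B2=F, B3=E, B4=T, B4=F, B5=T, B5=F, B6=T, B6=F, B7=T, B7=F, B8=T
size 1 is not enough: best union over all size-1 subsets is 9/13
size 2 is not enough: best union over all size-2 subsets is 12/13
inputs {2, 3, 4} (size 3) cover everything; no size-3 subset with a lexicographically smaller index list covers all 13
Answer: 3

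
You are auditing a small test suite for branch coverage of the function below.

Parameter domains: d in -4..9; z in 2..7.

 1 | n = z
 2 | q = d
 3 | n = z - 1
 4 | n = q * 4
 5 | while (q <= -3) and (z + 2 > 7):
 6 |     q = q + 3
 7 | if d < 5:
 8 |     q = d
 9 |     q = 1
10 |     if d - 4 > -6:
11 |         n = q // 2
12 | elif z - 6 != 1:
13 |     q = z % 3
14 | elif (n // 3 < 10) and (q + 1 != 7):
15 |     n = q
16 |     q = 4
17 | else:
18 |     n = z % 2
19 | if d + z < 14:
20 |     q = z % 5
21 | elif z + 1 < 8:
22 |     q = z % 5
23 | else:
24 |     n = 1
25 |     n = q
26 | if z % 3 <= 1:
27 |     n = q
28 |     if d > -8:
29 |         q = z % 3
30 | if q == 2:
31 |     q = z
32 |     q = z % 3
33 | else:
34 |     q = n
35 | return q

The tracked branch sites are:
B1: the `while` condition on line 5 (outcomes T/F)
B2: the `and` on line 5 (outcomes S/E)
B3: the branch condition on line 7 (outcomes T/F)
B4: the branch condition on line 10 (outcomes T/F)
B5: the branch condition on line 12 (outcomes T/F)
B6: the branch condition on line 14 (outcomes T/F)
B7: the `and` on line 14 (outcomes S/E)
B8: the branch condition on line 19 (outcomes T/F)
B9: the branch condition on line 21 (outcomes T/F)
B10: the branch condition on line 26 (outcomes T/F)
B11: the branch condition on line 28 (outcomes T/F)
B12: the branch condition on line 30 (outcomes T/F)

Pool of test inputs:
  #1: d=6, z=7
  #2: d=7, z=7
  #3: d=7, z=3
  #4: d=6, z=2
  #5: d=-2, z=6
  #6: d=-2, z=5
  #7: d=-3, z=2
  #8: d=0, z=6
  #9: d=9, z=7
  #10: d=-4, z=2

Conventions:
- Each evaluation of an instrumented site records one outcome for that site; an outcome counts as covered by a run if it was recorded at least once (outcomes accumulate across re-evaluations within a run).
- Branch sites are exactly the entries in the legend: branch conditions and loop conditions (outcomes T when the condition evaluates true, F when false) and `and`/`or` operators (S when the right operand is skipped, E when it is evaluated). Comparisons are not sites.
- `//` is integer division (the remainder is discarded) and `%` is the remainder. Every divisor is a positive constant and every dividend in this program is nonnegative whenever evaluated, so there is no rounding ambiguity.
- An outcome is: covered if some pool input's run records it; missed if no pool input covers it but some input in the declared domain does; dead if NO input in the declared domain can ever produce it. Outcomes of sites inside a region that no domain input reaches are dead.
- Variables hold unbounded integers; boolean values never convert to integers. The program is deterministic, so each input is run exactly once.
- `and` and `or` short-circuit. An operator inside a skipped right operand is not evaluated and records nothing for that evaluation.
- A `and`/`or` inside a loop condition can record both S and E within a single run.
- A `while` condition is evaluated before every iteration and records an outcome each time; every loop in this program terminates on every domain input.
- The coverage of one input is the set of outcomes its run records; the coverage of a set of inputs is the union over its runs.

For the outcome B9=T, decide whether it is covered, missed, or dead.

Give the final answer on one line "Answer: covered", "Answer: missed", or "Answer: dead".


no pool input records B9=T
but domain input (d=8, z=6) does record it -> reachable, so missed
Answer: missed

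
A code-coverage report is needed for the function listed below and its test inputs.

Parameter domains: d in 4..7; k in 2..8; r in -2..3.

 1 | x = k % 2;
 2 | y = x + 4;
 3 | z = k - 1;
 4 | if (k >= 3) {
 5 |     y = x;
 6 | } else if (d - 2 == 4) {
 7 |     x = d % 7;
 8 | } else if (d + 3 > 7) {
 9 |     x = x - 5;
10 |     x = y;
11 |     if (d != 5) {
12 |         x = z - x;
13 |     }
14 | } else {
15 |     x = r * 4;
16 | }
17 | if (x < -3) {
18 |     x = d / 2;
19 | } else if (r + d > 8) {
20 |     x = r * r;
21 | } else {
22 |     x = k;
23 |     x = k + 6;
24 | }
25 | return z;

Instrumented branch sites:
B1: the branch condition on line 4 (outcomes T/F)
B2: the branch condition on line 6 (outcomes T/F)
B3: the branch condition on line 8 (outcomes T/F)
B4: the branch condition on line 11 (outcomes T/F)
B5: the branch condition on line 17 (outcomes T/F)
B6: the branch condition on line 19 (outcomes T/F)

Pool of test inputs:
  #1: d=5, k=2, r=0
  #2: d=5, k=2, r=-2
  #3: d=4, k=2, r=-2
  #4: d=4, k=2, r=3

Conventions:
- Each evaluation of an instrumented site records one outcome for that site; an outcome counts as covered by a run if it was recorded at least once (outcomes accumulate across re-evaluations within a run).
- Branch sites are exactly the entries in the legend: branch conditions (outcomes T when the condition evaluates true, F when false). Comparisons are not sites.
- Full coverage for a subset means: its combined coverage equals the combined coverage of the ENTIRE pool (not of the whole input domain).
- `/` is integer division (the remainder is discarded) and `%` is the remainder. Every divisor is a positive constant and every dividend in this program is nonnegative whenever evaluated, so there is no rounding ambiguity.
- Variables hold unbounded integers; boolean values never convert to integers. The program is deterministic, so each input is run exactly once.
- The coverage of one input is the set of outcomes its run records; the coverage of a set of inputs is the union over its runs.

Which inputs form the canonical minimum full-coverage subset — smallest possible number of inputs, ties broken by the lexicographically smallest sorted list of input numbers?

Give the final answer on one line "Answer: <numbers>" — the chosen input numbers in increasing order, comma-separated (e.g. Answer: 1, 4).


run #1 (d=5, k=2, r=0) records B1=F, B2=F, B3=T, B4=F, B5=F, B6=F
run #2 (d=5, k=2, r=-2) records B1=F, B2=F, B3=T, B4=F, B5=F, B6=F
run #3 (d=4, k=2, r=-2) records B1=F, B2=F, B3=F, B5=T
run #4 (d=4, k=2, r=3) records B1=F, B2=F, B3=F, B5=F, B6=F
together the pool reaches 8 outcomes: B1=F, B2=F, B3=T, B3=F, B4=F, B5=T, B5=F, B6=F
no size-1 subset reaches all 8 outcomes (best union: 6/8)
inputs {1, 3} (size 2) cover everything; no size-2 subset with a lexicographically smaller index list covers all 8
Answer: 1, 3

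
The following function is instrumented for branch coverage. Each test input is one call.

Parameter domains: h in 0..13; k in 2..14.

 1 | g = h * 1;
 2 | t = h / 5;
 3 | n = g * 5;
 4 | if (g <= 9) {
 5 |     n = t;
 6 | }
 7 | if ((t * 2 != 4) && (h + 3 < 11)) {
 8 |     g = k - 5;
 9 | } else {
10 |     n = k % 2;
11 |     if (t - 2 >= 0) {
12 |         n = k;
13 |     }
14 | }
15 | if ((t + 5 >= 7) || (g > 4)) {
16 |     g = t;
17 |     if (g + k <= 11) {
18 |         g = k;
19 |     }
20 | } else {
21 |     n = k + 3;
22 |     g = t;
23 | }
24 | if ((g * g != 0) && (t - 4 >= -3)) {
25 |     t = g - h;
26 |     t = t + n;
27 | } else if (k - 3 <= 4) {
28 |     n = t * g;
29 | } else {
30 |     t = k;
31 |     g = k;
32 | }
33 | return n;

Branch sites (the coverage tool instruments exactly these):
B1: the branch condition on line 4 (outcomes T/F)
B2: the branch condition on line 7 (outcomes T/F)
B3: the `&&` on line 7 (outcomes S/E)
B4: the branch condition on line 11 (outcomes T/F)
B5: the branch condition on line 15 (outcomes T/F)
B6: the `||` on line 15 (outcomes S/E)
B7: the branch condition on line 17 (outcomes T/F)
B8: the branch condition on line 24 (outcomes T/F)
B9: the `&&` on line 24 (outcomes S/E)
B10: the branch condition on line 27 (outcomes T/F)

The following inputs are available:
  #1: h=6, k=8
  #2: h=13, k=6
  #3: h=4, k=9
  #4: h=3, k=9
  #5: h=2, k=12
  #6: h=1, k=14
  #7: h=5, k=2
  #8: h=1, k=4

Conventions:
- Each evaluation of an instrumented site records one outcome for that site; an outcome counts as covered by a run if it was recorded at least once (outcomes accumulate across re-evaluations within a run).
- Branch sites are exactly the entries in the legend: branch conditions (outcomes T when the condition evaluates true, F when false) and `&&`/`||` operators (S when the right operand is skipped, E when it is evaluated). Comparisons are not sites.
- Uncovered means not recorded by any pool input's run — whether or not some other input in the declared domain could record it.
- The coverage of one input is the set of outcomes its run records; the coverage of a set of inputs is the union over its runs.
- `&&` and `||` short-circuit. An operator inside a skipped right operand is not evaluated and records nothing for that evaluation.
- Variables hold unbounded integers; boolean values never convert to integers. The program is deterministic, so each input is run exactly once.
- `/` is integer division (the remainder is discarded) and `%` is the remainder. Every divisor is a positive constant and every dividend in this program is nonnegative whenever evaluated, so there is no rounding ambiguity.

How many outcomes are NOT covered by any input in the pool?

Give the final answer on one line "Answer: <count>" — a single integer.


test 1 (h=6, k=8) hits B1=T, B2=T, B3=E, B5=F, B6=E, B8=T, B9=E
test 2 (h=13, k=6) hits B1=F, B2=F, B3=S, B4=T, B5=T, B6=S, B7=T, B8=T, B9=E
test 3 (h=4, k=9) hits B1=T, B2=T, B3=E, B5=F, B6=E, B8=F, B9=S, B10=F
test 4 (h=3, k=9) hits B1=T, B2=T, B3=E, B5=F, B6=E, B8=F, B9=S, B10=F
test 5 (h=2, k=12) hits B1=T, B2=T, B3=E, B5=T, B6=E, B7=F, B8=F, B9=S, B10=F
test 6 (h=1, k=14) hits B1=T, B2=T, B3=E, B5=T, B6=E, B7=F, B8=F, B9=S, B10=F
test 7 (h=5, k=2) hits B1=T, B2=T, B3=E, B5=F, B6=E, B8=T, B9=E
test 8 (h=1, k=4) hits B1=T, B2=T, B3=E, B5=F, B6=E, B8=F, B9=S, B10=T
union over the pool: B1=T, B1=F, B2=T, B2=F, B3=S, B3=E, B4=T, B5=T, B5=F, B6=S, B6=E, B7=T, B7=F, B8=T, B8=F, B9=S, B9=E, B10=T, B10=F
uncovered (1 of 20): B4=F
Answer: 1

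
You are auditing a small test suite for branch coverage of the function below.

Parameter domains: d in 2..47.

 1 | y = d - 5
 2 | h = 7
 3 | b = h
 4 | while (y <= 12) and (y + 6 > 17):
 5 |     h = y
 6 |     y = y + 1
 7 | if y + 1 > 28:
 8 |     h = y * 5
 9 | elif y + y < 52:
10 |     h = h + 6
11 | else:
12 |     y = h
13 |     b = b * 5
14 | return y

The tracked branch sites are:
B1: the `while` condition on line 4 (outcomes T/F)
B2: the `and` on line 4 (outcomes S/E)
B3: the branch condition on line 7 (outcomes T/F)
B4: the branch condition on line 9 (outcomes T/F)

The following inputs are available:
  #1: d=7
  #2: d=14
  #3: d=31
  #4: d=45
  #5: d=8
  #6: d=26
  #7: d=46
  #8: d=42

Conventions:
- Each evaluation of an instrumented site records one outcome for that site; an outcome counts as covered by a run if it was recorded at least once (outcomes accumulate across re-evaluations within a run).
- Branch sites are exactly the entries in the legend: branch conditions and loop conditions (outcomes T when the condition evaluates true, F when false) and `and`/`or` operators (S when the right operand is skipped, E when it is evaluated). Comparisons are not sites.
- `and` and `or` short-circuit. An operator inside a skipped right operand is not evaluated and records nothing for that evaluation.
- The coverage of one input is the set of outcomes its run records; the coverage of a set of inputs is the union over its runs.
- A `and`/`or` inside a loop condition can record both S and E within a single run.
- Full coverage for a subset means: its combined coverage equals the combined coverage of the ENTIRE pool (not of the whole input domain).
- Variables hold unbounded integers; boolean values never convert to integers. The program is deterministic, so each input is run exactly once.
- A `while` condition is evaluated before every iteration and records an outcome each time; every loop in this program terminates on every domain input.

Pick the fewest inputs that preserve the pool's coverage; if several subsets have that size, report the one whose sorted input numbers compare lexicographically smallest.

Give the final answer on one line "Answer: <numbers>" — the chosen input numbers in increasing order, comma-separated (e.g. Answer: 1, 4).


#1 (d=7) -> B2->E, B1->F, B3->F, B4->T; covered: B1=F, B2=E, B3=F, B4=T
#2 (d=14) -> B2->E, B1->F, B3->F, B4->T; covered: B1=F, B2=E, B3=F, B4=T
#3 (d=31) -> B2->S, B1->F, B3->F, B4->F; covered: B1=F, B2=S, B3=F, B4=F
#4 (d=45) -> B2->S, B1->F, B3->T; covered: B1=F, B2=S, B3=T
#5 (d=8) -> B2->E, B1->F, B3->F, B4->T; covered: B1=F, B2=E, B3=F, B4=T
#6 (d=26) -> B2->S, B1->F, B3->F, B4->T; covered: B1=F, B2=S, B3=F, B4=T
#7 (d=46) -> B2->S, B1->F, B3->T; covered: B1=F, B2=S, B3=T
#8 (d=42) -> B2->S, B1->F, B3->T; covered: B1=F, B2=S, B3=T
pool-wide coverage (7 outcomes): B1=F, B2=S, B2=E, B3=T, B3=F, B4=T, B4=F
every size-1 subset falls short of the 7 outcomes (best: 4/7)
every size-2 subset falls short of the 7 outcomes (best: 6/7)
inputs {1, 3, 4} (size 3) cover everything; no size-3 subset with a lexicographically smaller index list covers all 7
Answer: 1, 3, 4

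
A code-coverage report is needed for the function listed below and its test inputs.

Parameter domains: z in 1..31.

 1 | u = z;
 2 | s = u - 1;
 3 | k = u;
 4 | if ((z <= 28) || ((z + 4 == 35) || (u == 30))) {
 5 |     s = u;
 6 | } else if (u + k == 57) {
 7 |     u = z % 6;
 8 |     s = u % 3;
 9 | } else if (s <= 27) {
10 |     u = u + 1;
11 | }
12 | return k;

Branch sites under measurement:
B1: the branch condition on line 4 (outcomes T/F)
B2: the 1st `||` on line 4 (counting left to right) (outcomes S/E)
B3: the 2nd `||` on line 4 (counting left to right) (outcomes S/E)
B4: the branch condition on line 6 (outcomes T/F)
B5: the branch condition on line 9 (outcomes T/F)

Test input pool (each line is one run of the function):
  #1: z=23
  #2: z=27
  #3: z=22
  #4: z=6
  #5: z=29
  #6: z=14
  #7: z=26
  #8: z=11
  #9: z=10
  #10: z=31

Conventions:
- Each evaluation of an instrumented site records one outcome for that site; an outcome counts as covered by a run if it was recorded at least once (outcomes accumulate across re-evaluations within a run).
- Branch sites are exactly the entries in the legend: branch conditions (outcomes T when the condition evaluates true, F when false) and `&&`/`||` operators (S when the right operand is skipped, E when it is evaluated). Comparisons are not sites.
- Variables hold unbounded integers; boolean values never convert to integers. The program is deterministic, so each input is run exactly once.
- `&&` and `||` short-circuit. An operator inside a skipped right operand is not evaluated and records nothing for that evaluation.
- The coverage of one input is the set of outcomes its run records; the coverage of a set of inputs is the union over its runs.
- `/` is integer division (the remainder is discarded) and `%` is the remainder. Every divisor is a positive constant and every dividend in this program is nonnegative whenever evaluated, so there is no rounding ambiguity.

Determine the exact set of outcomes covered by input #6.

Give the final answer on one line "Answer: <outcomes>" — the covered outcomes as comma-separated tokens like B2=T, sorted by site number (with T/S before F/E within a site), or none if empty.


Simulating input #6 (z=14) step by step:
  B2->S, B1->T
as a set, this run covers: B1=T, B2=S
Answer: B1=T, B2=S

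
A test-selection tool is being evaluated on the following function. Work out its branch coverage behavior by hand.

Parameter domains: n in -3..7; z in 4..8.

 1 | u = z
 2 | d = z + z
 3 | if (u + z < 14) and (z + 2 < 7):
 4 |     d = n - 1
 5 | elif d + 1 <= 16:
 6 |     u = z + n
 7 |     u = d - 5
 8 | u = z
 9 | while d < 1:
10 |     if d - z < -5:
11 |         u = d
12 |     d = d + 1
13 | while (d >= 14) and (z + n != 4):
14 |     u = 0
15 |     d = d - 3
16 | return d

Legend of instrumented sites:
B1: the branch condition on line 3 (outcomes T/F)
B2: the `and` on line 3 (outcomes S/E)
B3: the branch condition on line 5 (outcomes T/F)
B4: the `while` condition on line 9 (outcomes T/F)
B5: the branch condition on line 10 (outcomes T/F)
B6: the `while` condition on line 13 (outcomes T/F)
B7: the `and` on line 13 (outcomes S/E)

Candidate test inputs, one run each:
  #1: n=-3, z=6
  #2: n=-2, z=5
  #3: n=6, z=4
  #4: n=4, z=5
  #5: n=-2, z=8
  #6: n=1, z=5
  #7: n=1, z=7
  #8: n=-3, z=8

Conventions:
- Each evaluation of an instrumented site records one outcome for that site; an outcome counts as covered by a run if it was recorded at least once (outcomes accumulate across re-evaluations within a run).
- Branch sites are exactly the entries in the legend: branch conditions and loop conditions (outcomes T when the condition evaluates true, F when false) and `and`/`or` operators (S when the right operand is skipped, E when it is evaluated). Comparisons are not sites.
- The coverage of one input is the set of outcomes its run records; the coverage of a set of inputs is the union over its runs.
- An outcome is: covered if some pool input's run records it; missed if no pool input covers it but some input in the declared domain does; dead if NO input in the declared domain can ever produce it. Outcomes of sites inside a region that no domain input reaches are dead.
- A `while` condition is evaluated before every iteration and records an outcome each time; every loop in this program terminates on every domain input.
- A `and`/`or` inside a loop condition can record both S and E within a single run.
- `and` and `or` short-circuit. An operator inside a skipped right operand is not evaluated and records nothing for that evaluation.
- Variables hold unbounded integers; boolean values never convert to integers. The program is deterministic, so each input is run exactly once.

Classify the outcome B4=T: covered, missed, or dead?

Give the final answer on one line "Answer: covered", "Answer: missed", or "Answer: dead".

no pool input records B4=T
but domain input (n=-3, z=4) does record it -> reachable, so missed

Answer: missed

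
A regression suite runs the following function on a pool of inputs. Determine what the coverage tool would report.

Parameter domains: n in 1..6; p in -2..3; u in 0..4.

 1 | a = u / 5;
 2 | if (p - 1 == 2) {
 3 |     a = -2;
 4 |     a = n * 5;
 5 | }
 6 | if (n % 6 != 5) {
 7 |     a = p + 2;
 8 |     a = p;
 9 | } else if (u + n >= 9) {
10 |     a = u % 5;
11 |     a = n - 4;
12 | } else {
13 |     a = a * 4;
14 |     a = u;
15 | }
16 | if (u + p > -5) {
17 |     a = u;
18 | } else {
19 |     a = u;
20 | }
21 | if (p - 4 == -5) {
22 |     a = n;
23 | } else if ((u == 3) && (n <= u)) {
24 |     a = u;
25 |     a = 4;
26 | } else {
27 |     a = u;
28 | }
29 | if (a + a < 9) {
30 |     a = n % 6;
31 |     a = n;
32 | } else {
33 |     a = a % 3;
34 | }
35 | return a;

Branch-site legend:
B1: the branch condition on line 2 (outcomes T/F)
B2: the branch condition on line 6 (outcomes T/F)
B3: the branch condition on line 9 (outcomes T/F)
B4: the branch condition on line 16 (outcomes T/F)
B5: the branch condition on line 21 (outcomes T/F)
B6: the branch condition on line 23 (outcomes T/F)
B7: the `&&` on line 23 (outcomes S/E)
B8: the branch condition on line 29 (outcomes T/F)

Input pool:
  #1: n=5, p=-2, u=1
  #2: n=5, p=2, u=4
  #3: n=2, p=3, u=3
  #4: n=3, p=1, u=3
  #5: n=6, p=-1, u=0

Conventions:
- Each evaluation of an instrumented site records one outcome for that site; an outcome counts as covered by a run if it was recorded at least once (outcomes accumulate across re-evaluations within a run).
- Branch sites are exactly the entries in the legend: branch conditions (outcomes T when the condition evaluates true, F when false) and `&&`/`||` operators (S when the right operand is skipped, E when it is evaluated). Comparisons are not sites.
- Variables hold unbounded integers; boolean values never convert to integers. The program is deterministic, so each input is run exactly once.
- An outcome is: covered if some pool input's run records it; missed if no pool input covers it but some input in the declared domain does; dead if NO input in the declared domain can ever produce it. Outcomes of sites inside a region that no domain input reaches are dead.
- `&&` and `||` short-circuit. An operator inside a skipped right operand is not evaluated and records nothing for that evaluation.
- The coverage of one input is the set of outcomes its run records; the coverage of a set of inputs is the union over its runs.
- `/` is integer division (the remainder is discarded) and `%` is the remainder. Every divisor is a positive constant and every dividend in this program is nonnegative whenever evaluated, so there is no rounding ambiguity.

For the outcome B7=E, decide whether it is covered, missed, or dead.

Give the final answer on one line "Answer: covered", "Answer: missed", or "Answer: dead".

B7=E is recorded by pool input(s) 3, 4 -> covered

Answer: covered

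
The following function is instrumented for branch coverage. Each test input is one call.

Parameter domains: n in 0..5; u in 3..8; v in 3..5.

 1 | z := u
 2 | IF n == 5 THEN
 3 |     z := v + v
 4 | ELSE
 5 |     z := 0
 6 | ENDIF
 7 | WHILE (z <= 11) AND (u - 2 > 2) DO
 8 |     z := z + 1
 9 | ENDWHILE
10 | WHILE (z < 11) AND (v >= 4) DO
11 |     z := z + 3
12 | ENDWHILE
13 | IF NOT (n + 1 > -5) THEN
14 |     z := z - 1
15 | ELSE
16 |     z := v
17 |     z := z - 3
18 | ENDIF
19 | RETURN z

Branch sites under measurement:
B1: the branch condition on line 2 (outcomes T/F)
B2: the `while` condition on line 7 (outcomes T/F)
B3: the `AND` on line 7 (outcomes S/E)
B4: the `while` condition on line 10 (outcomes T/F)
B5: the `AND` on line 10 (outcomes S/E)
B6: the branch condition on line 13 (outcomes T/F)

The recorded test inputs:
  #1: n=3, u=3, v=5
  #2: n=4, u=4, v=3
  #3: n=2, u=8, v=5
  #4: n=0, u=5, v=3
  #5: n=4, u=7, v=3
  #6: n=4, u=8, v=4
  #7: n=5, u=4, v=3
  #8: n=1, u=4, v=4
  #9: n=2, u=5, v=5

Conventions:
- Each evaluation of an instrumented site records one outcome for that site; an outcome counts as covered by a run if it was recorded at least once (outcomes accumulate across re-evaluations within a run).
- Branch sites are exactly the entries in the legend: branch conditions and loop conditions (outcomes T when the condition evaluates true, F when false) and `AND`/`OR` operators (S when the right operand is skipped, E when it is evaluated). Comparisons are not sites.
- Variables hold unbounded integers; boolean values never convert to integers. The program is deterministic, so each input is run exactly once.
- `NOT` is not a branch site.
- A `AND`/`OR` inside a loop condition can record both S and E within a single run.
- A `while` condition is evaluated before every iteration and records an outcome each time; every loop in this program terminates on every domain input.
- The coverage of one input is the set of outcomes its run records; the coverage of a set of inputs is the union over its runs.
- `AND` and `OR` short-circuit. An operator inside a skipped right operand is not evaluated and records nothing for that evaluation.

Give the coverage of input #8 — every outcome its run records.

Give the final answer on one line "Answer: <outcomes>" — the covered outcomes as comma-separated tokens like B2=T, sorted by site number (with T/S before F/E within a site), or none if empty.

Running input #8 (n=1, u=4, v=4), event by event:
  B1->F, B3->E, B2->F, B5->E, B4->T, B5->E, B4->T, B5->E, B4->T, B5->E
  B4->T, B5->S, B4->F, B6->F
distinct outcomes covered: B1=F, B2=F, B3=E, B4=T, B4=F, B5=S, B5=E, B6=F

Answer: B1=F, B2=F, B3=E, B4=T, B4=F, B5=S, B5=E, B6=F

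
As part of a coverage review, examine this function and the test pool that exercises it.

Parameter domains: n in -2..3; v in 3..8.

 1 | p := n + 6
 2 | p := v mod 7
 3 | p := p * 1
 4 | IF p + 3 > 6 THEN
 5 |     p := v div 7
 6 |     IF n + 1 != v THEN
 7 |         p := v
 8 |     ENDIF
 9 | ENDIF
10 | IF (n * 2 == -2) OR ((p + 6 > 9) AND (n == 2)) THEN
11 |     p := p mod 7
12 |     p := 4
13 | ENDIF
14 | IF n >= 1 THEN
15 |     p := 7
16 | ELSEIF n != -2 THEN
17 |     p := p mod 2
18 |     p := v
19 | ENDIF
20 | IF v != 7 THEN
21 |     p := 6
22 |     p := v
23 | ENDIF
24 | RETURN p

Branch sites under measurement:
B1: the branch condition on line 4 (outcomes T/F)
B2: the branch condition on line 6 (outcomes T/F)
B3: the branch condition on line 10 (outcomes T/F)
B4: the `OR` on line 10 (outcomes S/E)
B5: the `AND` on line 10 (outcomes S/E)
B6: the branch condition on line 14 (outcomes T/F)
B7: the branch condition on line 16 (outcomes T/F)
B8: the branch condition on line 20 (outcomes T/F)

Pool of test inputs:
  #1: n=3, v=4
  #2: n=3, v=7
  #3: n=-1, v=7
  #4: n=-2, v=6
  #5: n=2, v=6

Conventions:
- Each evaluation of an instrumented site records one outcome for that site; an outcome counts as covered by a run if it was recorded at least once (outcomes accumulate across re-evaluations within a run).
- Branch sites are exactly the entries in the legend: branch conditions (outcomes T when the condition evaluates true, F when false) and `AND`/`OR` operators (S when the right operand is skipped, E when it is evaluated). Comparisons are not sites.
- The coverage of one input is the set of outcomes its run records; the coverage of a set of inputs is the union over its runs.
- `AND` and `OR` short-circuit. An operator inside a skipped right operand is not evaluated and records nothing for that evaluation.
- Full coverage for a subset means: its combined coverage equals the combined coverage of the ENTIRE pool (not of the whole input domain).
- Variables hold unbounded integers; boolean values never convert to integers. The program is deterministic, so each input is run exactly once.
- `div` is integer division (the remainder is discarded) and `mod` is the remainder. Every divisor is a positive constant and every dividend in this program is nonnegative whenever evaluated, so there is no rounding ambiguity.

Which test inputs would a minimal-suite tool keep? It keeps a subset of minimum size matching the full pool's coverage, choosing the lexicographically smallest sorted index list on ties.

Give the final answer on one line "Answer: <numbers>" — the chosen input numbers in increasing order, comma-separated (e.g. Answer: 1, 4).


input #1, n=3, v=4: events B1->T, B2->F, B4->E, B5->S, B3->F, B6->T, B8->T; outcomes B1=T, B2=F, B3=F, B4=E, B5=S, B6=T, B8=T
input #2, n=3, v=7: events B1->F, B4->E, B5->S, B3->F, B6->T, B8->F; outcomes B1=F, B3=F, B4=E, B5=S, B6=T, B8=F
input #3, n=-1, v=7: events B1->F, B4->S, B3->T, B6->F, B7->T, B8->F; outcomes B1=F, B3=T, B4=S, B6=F, B7=T, B8=F
input #4, n=-2, v=6: events B1->T, B2->T, B4->E, B5->E, B3->F, B6->F, B7->F, B8->T; outcomes B1=T, B2=T, B3=F, B4=E, B5=E, B6=F, B7=F, B8=T
input #5, n=2, v=6: events B1->T, B2->T, B4->E, B5->E, B3->T, B6->T, B8->T; outcomes B1=T, B2=T, B3=T, B4=E, B5=E, B6=T, B8=T
the full pool covers 16 outcomes: B1=T, B1=F, B2=T, B2=F, B3=T, B3=F, B4=S, B4=E, B5=S, B5=E, B6=T, B6=F, B7=T, B7=F, B8=T, B8=F
no size-1 subset reaches all 16 outcomes (best union: 8/16)
no size-2 subset reaches all 16 outcomes (best union: 13/16)
size 3: inputs {1, 3, 4} cover all 16 outcomes, and no lexicographically smaller subset of this size does
Answer: 1, 3, 4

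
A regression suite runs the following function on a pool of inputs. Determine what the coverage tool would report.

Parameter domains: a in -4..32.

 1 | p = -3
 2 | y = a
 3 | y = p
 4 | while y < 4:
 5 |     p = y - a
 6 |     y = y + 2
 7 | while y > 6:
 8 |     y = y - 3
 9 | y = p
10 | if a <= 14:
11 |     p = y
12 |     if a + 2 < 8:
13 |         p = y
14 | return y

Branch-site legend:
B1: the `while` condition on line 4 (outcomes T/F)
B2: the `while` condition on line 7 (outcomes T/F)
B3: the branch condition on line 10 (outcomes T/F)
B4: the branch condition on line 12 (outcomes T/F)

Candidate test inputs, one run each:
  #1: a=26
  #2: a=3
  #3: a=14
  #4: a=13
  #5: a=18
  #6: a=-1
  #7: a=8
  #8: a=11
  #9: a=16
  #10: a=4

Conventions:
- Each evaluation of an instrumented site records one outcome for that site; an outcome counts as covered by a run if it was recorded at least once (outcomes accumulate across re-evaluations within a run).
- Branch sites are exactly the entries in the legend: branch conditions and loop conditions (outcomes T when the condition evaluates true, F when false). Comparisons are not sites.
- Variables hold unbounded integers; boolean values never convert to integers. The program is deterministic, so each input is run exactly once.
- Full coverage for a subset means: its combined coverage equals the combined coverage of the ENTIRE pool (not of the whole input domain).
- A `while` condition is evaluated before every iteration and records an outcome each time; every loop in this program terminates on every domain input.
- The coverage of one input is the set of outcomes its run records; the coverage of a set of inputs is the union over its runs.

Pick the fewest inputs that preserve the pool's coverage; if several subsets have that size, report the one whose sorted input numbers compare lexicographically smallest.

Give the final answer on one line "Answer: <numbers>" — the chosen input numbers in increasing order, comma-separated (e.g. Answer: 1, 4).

input #1 (a=26): events B1->T, B1->T, B1->T, B1->T, B1->F, B2->F, B3->F; covers B1=T, B1=F, B2=F, B3=F
input #2 (a=3): events B1->T, B1->T, B1->T, B1->T, B1->F, B2->F, B3->T, B4->T; covers B1=T, B1=F, B2=F, B3=T, B4=T
input #3 (a=14): events B1->T, B1->T, B1->T, B1->T, B1->F, B2->F, B3->T, B4->F; covers B1=T, B1=F, B2=F, B3=T, B4=F
input #4 (a=13): events B1->T, B1->T, B1->T, B1->T, B1->F, B2->F, B3->T, B4->F; covers B1=T, B1=F, B2=F, B3=T, B4=F
input #5 (a=18): events B1->T, B1->T, B1->T, B1->T, B1->F, B2->F, B3->F; covers B1=T, B1=F, B2=F, B3=F
input #6 (a=-1): events B1->T, B1->T, B1->T, B1->T, B1->F, B2->F, B3->T, B4->T; covers B1=T, B1=F, B2=F, B3=T, B4=T
input #7 (a=8): events B1->T, B1->T, B1->T, B1->T, B1->F, B2->F, B3->T, B4->F; covers B1=T, B1=F, B2=F, B3=T, B4=F
input #8 (a=11): events B1->T, B1->T, B1->T, B1->T, B1->F, B2->F, B3->T, B4->F; covers B1=T, B1=F, B2=F, B3=T, B4=F
input #9 (a=16): events B1->T, B1->T, B1->T, B1->T, B1->F, B2->F, B3->F; covers B1=T, B1=F, B2=F, B3=F
input #10 (a=4): events B1->T, B1->T, B1->T, B1->T, B1->F, B2->F, B3->T, B4->T; covers B1=T, B1=F, B2=F, B3=T, B4=T
pool-wide coverage (7 outcomes): B1=T, B1=F, B2=F, B3=T, B3=F, B4=T, B4=F
size 1 is not enough: best union over all size-1 subsets is 5/7
size 2 is not enough: best union over all size-2 subsets is 6/7
at size 3, {1, 2, 3} reaches all 7 outcomes; every lexicographically earlier size-3 subset fails

Answer: 1, 2, 3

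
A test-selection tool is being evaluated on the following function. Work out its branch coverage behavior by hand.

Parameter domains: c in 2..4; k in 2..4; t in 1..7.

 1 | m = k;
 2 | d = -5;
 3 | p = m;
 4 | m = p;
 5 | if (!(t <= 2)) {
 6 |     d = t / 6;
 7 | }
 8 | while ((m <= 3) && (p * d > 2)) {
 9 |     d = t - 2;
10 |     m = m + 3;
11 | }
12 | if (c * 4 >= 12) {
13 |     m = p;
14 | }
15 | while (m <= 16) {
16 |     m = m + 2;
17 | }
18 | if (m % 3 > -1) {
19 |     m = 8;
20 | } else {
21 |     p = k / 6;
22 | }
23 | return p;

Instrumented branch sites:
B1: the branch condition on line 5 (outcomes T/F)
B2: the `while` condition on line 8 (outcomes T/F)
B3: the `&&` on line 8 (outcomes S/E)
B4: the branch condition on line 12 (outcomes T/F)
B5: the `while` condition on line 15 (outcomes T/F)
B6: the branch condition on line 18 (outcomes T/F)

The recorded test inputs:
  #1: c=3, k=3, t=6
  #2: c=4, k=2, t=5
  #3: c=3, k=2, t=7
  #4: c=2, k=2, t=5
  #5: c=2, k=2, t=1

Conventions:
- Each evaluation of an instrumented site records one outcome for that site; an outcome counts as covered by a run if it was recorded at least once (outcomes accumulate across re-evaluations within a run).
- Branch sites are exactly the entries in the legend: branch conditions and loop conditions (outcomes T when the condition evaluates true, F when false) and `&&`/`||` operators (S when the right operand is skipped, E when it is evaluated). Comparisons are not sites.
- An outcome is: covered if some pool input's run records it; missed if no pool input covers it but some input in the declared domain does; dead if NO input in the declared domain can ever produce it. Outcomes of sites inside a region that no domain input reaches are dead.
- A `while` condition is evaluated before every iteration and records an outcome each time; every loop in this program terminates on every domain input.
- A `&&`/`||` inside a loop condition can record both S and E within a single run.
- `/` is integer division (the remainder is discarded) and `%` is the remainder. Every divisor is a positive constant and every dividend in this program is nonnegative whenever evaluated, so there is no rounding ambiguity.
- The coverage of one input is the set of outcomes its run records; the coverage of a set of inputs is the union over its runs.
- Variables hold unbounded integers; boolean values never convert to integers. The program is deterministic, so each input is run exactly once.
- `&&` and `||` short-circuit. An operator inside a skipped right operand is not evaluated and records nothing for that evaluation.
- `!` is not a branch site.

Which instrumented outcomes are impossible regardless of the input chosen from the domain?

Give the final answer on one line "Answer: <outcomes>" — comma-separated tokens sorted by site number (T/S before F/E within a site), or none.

running all 63 domain inputs and tallying outcomes:
  B6=F: no domain input ever produces it -> dead
  reachable outcomes have witnesses, e.g. B1=T (e.g. c=2, k=2, t=3), B1=F (e.g. c=2, k=2, t=1), B2=T (e.g. c=2, k=3, t=6), B2=F (e.g. c=2, k=2, t=1)

Answer: B6=F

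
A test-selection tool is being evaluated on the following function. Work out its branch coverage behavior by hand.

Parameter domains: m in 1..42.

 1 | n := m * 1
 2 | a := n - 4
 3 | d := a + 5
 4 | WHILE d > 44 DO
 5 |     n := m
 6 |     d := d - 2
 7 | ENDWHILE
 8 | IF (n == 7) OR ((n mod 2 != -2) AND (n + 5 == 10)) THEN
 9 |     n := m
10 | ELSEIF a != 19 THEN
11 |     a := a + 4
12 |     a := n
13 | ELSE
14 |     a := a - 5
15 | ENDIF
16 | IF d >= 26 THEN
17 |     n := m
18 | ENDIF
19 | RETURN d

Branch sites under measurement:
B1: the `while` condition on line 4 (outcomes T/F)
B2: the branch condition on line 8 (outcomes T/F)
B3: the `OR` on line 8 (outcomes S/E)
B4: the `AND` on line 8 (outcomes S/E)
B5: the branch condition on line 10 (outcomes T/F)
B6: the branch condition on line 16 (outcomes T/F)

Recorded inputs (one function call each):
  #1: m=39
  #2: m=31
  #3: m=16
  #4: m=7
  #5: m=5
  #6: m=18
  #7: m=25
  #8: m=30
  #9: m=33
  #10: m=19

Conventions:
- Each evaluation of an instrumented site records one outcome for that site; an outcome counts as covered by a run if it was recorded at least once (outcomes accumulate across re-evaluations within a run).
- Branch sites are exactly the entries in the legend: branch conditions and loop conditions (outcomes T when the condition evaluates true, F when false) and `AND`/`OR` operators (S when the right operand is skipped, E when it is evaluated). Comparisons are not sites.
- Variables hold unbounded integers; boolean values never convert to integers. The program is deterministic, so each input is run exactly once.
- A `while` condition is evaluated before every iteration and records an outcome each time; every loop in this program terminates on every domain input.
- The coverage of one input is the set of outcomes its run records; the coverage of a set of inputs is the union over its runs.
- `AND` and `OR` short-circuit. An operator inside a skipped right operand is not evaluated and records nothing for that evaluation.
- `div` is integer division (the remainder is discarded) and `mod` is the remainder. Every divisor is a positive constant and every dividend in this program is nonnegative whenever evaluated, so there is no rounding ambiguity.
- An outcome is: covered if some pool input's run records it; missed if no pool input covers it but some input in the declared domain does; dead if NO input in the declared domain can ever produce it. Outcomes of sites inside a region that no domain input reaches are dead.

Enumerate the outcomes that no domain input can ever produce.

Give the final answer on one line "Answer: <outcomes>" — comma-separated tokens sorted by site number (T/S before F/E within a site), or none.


running all 42 domain inputs and tallying outcomes:
  B1=T: no domain input ever produces it -> dead
  B4=S: no domain input ever produces it -> dead
  reachable outcomes have witnesses, e.g. B1=F (e.g. m=1), B2=T (e.g. m=5), B2=F (e.g. m=1), B3=S (e.g. m=7)
Answer: B1=T, B4=S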